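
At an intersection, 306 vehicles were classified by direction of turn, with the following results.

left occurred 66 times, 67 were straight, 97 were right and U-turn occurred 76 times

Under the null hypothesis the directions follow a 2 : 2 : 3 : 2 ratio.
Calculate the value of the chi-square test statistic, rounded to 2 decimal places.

1.26

Ratio total = 9. Expected counts: 306×2/9 = 68, 306×2/9 = 68, 306×3/9 = 102, 306×2/9 = 68.
left: (66 − 68)²/68 = 4/68 = 0.059
straight: (67 − 68)²/68 = 1/68 = 0.015
right: (97 − 102)²/102 = 25/102 = 0.245
U-turn: (76 − 68)²/68 = 64/68 = 0.941
Sum = 1.26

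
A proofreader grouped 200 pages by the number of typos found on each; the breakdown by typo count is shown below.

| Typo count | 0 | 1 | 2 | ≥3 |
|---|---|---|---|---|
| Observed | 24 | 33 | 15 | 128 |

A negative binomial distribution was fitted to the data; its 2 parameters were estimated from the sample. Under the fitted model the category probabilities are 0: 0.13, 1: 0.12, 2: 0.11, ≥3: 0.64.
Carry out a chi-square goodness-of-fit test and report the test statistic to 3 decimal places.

5.756

Expected counts E_i = n·p_i: 200×0.13 = 26, 200×0.12 = 24, 200×0.11 = 22, 200×0.64 = 128.
cat         O        E   (O−E)²/E
0          24       26     0.1538
1          33       24     3.3750
2          15       22     2.2273
≥3        128      128     0.0000
Sum = 5.756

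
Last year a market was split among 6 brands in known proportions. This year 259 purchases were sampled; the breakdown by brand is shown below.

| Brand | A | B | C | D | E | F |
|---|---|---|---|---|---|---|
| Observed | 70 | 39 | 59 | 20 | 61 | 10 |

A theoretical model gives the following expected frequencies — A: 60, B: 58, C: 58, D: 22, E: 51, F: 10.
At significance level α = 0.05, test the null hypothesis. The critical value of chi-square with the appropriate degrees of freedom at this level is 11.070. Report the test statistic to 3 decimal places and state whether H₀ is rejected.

A: (70 − 60)²/60 = 100/60 = 1.6667
B: (39 − 58)²/58 = 361/58 = 6.2241
C: (59 − 58)²/58 = 1/58 = 0.0172
D: (20 − 22)²/22 = 4/22 = 0.1818
E: (61 − 51)²/51 = 100/51 = 1.9608
F: (10 − 10)²/10 = 0/10 = 0.0000
Sum = 10.051
df = 5. Since 10.051 < 11.070, we do not reject H₀.

10.051; do not reject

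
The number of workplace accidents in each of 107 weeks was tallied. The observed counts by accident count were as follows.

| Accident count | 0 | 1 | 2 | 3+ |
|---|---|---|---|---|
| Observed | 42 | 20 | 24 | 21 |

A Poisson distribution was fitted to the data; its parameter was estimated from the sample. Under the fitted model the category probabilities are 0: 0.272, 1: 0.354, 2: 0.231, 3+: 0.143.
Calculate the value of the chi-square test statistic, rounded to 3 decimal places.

16.296

Expected counts E_i = n·p_i: 107×0.272 = 29.104, 107×0.354 = 37.878, 107×0.231 = 24.717, 107×0.143 = 15.301.
0: (42 − 29.104)²/29.104 = 166.306816/29.104 = 5.7142
1: (20 − 37.878)²/37.878 = 319.622884/37.878 = 8.4382
2: (24 − 24.717)²/24.717 = 0.514089/24.717 = 0.0208
3+: (21 − 15.301)²/15.301 = 32.478601/15.301 = 2.1226
Sum = 16.296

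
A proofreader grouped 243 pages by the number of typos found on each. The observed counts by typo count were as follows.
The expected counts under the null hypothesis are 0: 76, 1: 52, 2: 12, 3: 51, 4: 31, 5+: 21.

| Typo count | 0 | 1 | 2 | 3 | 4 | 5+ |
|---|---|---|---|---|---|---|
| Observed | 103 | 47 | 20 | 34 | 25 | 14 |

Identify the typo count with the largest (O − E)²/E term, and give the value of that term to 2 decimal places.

0, 9.59

cat         O        E   (O−E)²/E
0         103       76      9.592
1          47       52      0.481
2          20       12      5.333
3          34       51      5.667
4          25       31      1.161
5+         14       21      2.333
The largest term is for 0: 9.59.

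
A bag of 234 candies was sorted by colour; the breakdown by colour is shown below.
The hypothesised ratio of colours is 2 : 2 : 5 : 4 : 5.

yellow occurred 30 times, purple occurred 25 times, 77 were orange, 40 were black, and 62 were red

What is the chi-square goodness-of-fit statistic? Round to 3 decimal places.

Ratio total = 18. Expected counts: 234×2/18 = 26, 234×2/18 = 26, 234×5/18 = 65, 234×4/18 = 52, 234×5/18 = 65.
yellow: (30 − 26)²/26 = 16/26 = 0.6154
purple: (25 − 26)²/26 = 1/26 = 0.0385
orange: (77 − 65)²/65 = 144/65 = 2.2154
black: (40 − 52)²/52 = 144/52 = 2.7692
red: (62 − 65)²/65 = 9/65 = 0.1385
Sum = 5.777

5.777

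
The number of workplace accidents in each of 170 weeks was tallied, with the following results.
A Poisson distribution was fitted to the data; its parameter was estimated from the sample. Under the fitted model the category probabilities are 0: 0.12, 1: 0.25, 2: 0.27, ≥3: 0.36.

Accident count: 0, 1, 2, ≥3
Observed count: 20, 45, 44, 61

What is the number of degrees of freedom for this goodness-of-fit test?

There are k = 4 categories and 1 parameter estimated from the data, so df = 4 − 1 − 1 = 2.

2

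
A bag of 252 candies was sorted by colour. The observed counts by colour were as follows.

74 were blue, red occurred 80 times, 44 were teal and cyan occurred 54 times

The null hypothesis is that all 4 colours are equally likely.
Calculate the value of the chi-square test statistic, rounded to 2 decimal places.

Under H₀ each category has probability 1/4, so each expected count is 252/4 = 63.
χ² = (74−63)²/63 + (80−63)²/63 + (44−63)²/63 + (54−63)²/63
   = 1.921 + 4.587 + 5.730 + 1.286
Sum = 13.52

13.52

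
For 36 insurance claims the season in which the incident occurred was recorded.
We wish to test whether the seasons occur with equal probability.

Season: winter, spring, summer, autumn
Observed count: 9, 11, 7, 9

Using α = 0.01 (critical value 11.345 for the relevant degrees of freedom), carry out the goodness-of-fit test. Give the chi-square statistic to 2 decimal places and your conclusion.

0.89; do not reject

Under H₀ each category has probability 1/4, so each expected count is 36/4 = 9.
cat         O        E   (O−E)²/E
winter      9        9      0.000
spring     11        9      0.444
summer      7        9      0.444
autumn      9        9      0.000
Sum = 0.89
df = 3. Since 0.89 < 11.345, we do not reject H₀.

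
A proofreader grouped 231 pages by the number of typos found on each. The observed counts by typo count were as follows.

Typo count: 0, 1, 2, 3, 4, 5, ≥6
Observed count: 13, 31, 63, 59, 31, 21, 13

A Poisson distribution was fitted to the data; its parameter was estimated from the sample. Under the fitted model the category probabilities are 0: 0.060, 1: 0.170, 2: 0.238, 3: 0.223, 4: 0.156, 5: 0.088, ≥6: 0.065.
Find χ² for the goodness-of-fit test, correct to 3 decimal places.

5.050

Expected counts E_i = n·p_i: 231×0.060 = 13.86, 231×0.170 = 39.27, 231×0.238 = 54.978, 231×0.223 = 51.513, 231×0.156 = 36.036, 231×0.088 = 20.328, 231×0.065 = 15.015.
χ² = (13−13.86)²/13.86 + (31−39.27)²/39.27 + (63−54.978)²/54.978 + (59−51.513)²/51.513 + (31−36.036)²/36.036 + (21−20.328)²/20.328 + (13−15.015)²/15.015
   = 0.0534 + 1.7416 + 1.1705 + 1.0882 + 0.7038 + 0.0222 + 0.2704
Sum = 5.050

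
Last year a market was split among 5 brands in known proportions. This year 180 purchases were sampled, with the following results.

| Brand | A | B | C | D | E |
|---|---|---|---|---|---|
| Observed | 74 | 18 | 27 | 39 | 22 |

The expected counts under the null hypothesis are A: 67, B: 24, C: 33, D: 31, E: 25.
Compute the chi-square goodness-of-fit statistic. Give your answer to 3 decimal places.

cat         O        E   (O−E)²/E
A          74       67     0.7313
B          18       24     1.5000
C          27       33     1.0909
D          39       31     2.0645
E          22       25     0.3600
Sum = 5.747

5.747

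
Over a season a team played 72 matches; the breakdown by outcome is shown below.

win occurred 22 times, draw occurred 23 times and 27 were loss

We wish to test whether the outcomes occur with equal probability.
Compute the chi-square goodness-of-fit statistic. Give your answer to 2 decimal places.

0.58

Under H₀ each category has probability 1/3, so each expected count is 72/3 = 24.
win: (22 − 24)²/24 = 4/24 = 0.167
draw: (23 − 24)²/24 = 1/24 = 0.042
loss: (27 − 24)²/24 = 9/24 = 0.375
Sum = 0.58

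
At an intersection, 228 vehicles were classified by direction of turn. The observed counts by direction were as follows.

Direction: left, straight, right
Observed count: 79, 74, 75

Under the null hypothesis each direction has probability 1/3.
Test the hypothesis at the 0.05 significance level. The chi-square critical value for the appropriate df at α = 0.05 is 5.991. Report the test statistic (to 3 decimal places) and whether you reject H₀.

0.184; do not reject

Expected count for each of the 3 categories: 228/3 = 76.
left: (79 − 76)²/76 = 9/76 = 0.1184
straight: (74 − 76)²/76 = 4/76 = 0.0526
right: (75 − 76)²/76 = 1/76 = 0.0132
Sum = 0.184
df = 2. Since 0.184 < 5.991, we do not reject H₀.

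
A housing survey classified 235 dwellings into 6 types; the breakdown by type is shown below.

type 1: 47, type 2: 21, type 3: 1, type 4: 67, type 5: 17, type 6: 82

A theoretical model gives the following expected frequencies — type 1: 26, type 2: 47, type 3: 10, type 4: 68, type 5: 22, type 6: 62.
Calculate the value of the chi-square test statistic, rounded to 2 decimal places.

47.05

χ² = (47−26)²/26 + (21−47)²/47 + (1−10)²/10 + (67−68)²/68 + (17−22)²/22 + (82−62)²/62
   = 16.962 + 14.383 + 8.100 + 0.015 + 1.136 + 6.452
Sum = 47.05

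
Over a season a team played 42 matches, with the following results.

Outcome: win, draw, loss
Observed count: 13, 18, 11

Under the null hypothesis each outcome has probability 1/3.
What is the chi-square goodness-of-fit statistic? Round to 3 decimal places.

Expected count for each of the 3 categories: 42/3 = 14.
cat         O        E   (O−E)²/E
win        13       14     0.0714
draw       18       14     1.1429
loss       11       14     0.6429
Sum = 1.857

1.857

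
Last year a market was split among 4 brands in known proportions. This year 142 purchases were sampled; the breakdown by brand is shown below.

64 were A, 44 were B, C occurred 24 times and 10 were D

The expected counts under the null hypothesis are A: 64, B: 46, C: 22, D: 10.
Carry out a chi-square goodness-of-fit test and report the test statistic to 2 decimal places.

cat         O        E   (O−E)²/E
A          64       64      0.000
B          44       46      0.087
C          24       22      0.182
D          10       10      0.000
Sum = 0.27

0.27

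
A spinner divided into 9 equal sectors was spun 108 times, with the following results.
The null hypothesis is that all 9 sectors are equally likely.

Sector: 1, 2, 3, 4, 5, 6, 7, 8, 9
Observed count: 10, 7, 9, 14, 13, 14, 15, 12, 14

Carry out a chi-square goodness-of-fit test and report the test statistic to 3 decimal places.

5.000

Under H₀ each category has probability 1/9, so each expected count is 108/9 = 12.
χ² = (10−12)²/12 + (7−12)²/12 + (9−12)²/12 + (14−12)²/12 + (13−12)²/12 + (14−12)²/12 + (15−12)²/12 + (12−12)²/12 + (14−12)²/12
   = 0.3333 + 2.0833 + 0.7500 + 0.3333 + 0.0833 + 0.3333 + 0.7500 + 0.0000 + 0.3333
Sum = 5.000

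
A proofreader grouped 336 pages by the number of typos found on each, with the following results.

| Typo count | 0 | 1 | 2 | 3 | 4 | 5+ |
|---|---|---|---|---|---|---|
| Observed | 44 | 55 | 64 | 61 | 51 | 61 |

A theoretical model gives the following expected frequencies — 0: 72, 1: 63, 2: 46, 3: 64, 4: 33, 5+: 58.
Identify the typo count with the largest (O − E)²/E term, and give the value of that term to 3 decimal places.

cat         O        E   (O−E)²/E
0          44       72    10.8889
1          55       63     1.0159
2          64       46     7.0435
3          61       64     0.1406
4          51       33     9.8182
5+         61       58     0.1552
The largest term is for 0: 10.889.

0, 10.889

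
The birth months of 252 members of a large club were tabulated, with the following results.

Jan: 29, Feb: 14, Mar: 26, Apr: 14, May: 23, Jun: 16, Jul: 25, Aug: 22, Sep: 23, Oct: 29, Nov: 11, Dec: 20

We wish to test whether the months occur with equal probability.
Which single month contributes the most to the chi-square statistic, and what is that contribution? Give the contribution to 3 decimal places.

Nov, 4.762

Under H₀ each category has probability 1/12, so each expected count is 252/12 = 21.
cat         O        E   (O−E)²/E
Jan        29       21     3.0476
Feb        14       21     2.3333
Mar        26       21     1.1905
Apr        14       21     2.3333
May        23       21     0.1905
Jun        16       21     1.1905
Jul        25       21     0.7619
Aug        22       21     0.0476
Sep        23       21     0.1905
Oct        29       21     3.0476
Nov        11       21     4.7619
Dec        20       21     0.0476
The largest term is for Nov: 4.762.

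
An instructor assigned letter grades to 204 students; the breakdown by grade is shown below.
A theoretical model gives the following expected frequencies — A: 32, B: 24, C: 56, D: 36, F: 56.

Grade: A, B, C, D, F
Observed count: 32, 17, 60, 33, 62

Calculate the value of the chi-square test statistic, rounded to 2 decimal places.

3.22

χ² = (32−32)²/32 + (17−24)²/24 + (60−56)²/56 + (33−36)²/36 + (62−56)²/56
   = 0.000 + 2.042 + 0.286 + 0.250 + 0.643
Sum = 3.22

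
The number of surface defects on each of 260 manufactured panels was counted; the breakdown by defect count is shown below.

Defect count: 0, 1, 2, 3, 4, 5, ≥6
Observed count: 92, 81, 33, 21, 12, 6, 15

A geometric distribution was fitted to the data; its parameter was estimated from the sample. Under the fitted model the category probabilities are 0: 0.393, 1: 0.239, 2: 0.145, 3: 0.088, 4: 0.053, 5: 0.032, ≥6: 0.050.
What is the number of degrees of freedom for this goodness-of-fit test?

5

There are k = 7 categories and 1 parameter estimated from the data, so df = 7 − 1 − 1 = 5.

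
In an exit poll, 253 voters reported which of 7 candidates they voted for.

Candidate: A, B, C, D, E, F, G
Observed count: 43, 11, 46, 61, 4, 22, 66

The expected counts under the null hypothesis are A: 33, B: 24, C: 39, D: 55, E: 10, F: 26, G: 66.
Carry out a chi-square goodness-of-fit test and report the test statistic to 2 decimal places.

A: (43 − 33)²/33 = 100/33 = 3.030
B: (11 − 24)²/24 = 169/24 = 7.042
C: (46 − 39)²/39 = 49/39 = 1.256
D: (61 − 55)²/55 = 36/55 = 0.655
E: (4 − 10)²/10 = 36/10 = 3.600
F: (22 − 26)²/26 = 16/26 = 0.615
G: (66 − 66)²/66 = 0/66 = 0.000
Sum = 16.20

16.20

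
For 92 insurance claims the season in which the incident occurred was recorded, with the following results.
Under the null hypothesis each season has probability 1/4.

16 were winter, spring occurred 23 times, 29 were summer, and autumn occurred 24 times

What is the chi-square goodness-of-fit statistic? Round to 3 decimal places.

3.739

Under H₀ each category has probability 1/4, so each expected count is 92/4 = 23.
winter: (16 − 23)²/23 = 49/23 = 2.1304
spring: (23 − 23)²/23 = 0/23 = 0.0000
summer: (29 − 23)²/23 = 36/23 = 1.5652
autumn: (24 − 23)²/23 = 1/23 = 0.0435
Sum = 3.739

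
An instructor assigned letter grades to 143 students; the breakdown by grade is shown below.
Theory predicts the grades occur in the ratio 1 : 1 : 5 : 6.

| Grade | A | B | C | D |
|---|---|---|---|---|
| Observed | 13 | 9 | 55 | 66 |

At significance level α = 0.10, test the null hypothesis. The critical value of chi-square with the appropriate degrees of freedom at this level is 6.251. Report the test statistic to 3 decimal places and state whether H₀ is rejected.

Ratio total = 13. Expected counts: 143×1/13 = 11, 143×1/13 = 11, 143×5/13 = 55, 143×6/13 = 66.
cat         O        E   (O−E)²/E
A          13       11     0.3636
B           9       11     0.3636
C          55       55     0.0000
D          66       66     0.0000
Sum = 0.727
df = 3. Since 0.727 < 6.251, we do not reject H₀.

0.727; do not reject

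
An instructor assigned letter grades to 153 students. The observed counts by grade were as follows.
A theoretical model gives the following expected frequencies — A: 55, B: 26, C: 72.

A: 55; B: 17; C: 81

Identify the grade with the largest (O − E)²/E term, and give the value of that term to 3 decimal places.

A: (55 − 55)²/55 = 0/55 = 0.0000
B: (17 − 26)²/26 = 81/26 = 3.1154
C: (81 − 72)²/72 = 81/72 = 1.1250
The largest term is for B: 3.115.

B, 3.115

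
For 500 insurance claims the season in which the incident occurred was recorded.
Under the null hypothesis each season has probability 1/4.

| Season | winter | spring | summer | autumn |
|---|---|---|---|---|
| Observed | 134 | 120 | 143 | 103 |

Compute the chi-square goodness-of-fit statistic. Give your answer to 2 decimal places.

7.31

Expected count for each of the 4 categories: 500/4 = 125.
cat         O        E   (O−E)²/E
winter    134      125      0.648
spring    120      125      0.200
summer    143      125      2.592
autumn    103      125      3.872
Sum = 7.31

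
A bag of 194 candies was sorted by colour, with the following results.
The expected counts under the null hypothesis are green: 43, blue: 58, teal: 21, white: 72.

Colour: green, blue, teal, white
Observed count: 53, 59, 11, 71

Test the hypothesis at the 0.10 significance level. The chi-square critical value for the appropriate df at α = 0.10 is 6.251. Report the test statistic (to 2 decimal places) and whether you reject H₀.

cat         O        E   (O−E)²/E
green      53       43      2.326
blue       59       58      0.017
teal       11       21      4.762
white      71       72      0.014
Sum = 7.12
df = 3. Since 7.12 > 6.251, we reject H₀.

7.12; reject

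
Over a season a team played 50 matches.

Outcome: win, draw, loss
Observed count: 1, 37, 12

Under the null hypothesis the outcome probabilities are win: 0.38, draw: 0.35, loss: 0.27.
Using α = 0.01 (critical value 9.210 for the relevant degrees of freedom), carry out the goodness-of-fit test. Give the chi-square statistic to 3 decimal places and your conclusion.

38.948; reject

Expected counts E_i = n·p_i: 50×0.38 = 19, 50×0.35 = 17.5, 50×0.27 = 13.5.
χ² = (1−19)²/19 + (37−17.5)²/17.5 + (12−13.5)²/13.5
   = 17.0526 + 21.7286 + 0.1667
Sum = 38.948
df = 2. Since 38.948 > 9.210, we reject H₀.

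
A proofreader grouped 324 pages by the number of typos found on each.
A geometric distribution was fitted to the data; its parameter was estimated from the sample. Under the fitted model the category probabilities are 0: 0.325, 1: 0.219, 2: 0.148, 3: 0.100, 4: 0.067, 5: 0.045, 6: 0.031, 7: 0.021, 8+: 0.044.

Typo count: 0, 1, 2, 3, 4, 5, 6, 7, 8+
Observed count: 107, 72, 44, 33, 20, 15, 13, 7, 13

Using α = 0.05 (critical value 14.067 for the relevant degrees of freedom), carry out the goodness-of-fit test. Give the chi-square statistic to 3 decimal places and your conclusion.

1.512; do not reject

Expected counts E_i = n·p_i: 324×0.325 = 105.3, 324×0.219 = 70.956, 324×0.148 = 47.952, 324×0.100 = 32.4, 324×0.067 = 21.708, 324×0.045 = 14.58, 324×0.031 = 10.044, 324×0.021 = 6.804, 324×0.044 = 14.256.
cat         O        E   (O−E)²/E
0         107    105.3     0.0274
1          72   70.956     0.0154
2          44   47.952     0.3257
3          33     32.4     0.0111
4          20   21.708     0.1344
5          15    14.58     0.0121
6          13   10.044     0.8700
7           7    6.804     0.0056
8+         13   14.256     0.1107
Sum = 1.512
df = 7. Since 1.512 < 14.067, we do not reject H₀.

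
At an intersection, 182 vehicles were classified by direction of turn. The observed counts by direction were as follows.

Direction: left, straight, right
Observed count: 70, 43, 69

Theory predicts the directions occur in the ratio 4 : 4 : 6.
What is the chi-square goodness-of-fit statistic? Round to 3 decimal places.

8.827

Ratio total = 14. Expected counts: 182×4/14 = 52, 182×4/14 = 52, 182×6/14 = 78.
cat           O        E   (O−E)²/E
left         70       52     6.2308
straight     43       52     1.5577
right        69       78     1.0385
Sum = 8.827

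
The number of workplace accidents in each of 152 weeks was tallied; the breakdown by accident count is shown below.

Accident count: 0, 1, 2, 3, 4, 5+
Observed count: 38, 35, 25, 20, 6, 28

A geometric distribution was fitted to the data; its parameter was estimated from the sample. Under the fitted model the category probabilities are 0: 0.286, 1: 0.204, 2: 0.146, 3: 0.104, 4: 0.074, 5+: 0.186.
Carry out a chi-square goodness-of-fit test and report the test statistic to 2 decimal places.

5.12

Expected counts E_i = n·p_i: 152×0.286 = 43.472, 152×0.204 = 31.008, 152×0.146 = 22.192, 152×0.104 = 15.808, 152×0.074 = 11.248, 152×0.186 = 28.272.
χ² = (38−43.472)²/43.472 + (35−31.008)²/31.008 + (25−22.192)²/22.192 + (20−15.808)²/15.808 + (6−11.248)²/11.248 + (28−28.272)²/28.272
   = 0.689 + 0.514 + 0.355 + 1.112 + 2.449 + 0.003
Sum = 5.12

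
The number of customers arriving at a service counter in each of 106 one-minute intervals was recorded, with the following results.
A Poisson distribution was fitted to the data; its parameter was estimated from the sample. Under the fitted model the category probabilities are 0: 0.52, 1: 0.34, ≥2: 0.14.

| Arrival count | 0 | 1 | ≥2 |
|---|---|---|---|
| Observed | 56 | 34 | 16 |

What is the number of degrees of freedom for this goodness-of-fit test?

There are k = 3 categories and 1 parameter estimated from the data, so df = 3 − 1 − 1 = 1.

1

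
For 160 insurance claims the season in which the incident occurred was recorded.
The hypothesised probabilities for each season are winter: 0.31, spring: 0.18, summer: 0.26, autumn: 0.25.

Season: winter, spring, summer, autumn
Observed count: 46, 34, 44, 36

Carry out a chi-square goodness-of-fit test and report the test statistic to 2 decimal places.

1.74

Expected counts E_i = n·p_i: 160×0.31 = 49.6, 160×0.18 = 28.8, 160×0.26 = 41.6, 160×0.25 = 40.
winter: (46 − 49.6)²/49.6 = 12.96/49.6 = 0.261
spring: (34 − 28.8)²/28.8 = 27.04/28.8 = 0.939
summer: (44 − 41.6)²/41.6 = 5.76/41.6 = 0.138
autumn: (36 − 40)²/40 = 16/40 = 0.400
Sum = 1.74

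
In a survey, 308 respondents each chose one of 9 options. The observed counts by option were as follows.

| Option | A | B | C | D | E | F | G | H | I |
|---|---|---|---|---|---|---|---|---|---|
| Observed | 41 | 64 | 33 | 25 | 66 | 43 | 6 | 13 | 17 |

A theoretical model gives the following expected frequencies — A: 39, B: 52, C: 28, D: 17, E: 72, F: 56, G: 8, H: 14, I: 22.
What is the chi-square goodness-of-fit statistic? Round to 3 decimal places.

A: (41 − 39)²/39 = 4/39 = 0.1026
B: (64 − 52)²/52 = 144/52 = 2.7692
C: (33 − 28)²/28 = 25/28 = 0.8929
D: (25 − 17)²/17 = 64/17 = 3.7647
E: (66 − 72)²/72 = 36/72 = 0.5000
F: (43 − 56)²/56 = 169/56 = 3.0179
G: (6 − 8)²/8 = 4/8 = 0.5000
H: (13 − 14)²/14 = 1/14 = 0.0714
I: (17 − 22)²/22 = 25/22 = 1.1364
Sum = 12.755

12.755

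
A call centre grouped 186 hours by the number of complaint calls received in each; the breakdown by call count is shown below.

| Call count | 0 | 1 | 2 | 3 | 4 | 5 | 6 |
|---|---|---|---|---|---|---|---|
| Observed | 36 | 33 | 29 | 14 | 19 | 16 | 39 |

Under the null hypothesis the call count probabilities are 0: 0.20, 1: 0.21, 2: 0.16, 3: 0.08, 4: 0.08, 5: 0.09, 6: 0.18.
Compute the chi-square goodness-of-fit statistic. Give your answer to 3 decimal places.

3.134

Expected counts E_i = n·p_i: 186×0.20 = 37.2, 186×0.21 = 39.06, 186×0.16 = 29.76, 186×0.08 = 14.88, 186×0.08 = 14.88, 186×0.09 = 16.74, 186×0.18 = 33.48.
cat         O        E   (O−E)²/E
0          36     37.2     0.0387
1          33    39.06     0.9402
2          29    29.76     0.0194
3          14    14.88     0.0520
4          19    14.88     1.1408
5          16    16.74     0.0327
6          39    33.48     0.9101
Sum = 3.134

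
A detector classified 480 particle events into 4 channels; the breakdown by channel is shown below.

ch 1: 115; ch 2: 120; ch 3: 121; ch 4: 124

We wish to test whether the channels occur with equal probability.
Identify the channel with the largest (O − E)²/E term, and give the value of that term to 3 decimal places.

ch 1, 0.208

Expected count for each of the 4 categories: 480/4 = 120.
ch 1: (115 − 120)²/120 = 25/120 = 0.2083
ch 2: (120 − 120)²/120 = 0/120 = 0.0000
ch 3: (121 − 120)²/120 = 1/120 = 0.0083
ch 4: (124 − 120)²/120 = 16/120 = 0.1333
The largest term is for ch 1: 0.208.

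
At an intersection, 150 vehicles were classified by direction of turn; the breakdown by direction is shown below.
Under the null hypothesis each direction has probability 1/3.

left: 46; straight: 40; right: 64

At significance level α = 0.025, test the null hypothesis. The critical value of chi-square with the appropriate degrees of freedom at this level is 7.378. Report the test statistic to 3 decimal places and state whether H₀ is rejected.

Under H₀ each category has probability 1/3, so each expected count is 150/3 = 50.
left: (46 − 50)²/50 = 16/50 = 0.3200
straight: (40 − 50)²/50 = 100/50 = 2.0000
right: (64 − 50)²/50 = 196/50 = 3.9200
Sum = 6.240
df = 2. Since 6.240 < 7.378, we do not reject H₀.

6.240; do not reject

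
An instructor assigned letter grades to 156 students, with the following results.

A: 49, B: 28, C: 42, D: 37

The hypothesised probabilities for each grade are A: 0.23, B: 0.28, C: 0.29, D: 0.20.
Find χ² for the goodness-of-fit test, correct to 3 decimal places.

11.736

Expected counts E_i = n·p_i: 156×0.23 = 35.88, 156×0.28 = 43.68, 156×0.29 = 45.24, 156×0.20 = 31.2.
χ² = (49−35.88)²/35.88 + (28−43.68)²/43.68 + (42−45.24)²/45.24 + (37−31.2)²/31.2
   = 4.7975 + 5.6287 + 0.2320 + 1.0782
Sum = 11.736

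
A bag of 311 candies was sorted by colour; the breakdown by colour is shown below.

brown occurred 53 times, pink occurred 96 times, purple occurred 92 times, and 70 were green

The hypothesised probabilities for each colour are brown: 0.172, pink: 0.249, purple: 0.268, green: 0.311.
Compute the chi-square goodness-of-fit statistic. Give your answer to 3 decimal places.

Expected counts E_i = n·p_i: 311×0.172 = 53.492, 311×0.249 = 77.439, 311×0.268 = 83.348, 311×0.311 = 96.721.
cat         O        E   (O−E)²/E
brown      53   53.492     0.0045
pink       96   77.439     4.4488
purple     92   83.348     0.8981
green      70   96.721     7.3822
Sum = 12.734

12.734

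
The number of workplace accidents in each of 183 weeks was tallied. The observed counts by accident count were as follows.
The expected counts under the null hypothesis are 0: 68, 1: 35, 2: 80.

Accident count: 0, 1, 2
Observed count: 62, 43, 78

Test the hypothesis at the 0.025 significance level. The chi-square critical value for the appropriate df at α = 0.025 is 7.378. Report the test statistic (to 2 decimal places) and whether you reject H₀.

0: (62 − 68)²/68 = 36/68 = 0.529
1: (43 − 35)²/35 = 64/35 = 1.829
2: (78 − 80)²/80 = 4/80 = 0.050
Sum = 2.41
df = 2. Since 2.41 < 7.378, we do not reject H₀.

2.41; do not reject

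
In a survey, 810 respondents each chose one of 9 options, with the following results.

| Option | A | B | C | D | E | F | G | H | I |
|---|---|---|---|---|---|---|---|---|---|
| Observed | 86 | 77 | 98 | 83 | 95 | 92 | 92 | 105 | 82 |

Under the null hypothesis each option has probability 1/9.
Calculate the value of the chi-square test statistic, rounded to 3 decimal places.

Under H₀ each category has probability 1/9, so each expected count is 810/9 = 90.
A: (86 − 90)²/90 = 16/90 = 0.1778
B: (77 − 90)²/90 = 169/90 = 1.8778
C: (98 − 90)²/90 = 64/90 = 0.7111
D: (83 − 90)²/90 = 49/90 = 0.5444
E: (95 − 90)²/90 = 25/90 = 0.2778
F: (92 − 90)²/90 = 4/90 = 0.0444
G: (92 − 90)²/90 = 4/90 = 0.0444
H: (105 − 90)²/90 = 225/90 = 2.5000
I: (82 − 90)²/90 = 64/90 = 0.7111
Sum = 6.889

6.889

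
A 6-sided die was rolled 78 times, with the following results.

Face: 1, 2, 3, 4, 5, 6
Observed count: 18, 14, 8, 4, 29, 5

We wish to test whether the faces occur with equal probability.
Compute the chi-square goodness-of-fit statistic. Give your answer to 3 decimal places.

Under H₀ each category has probability 1/6, so each expected count is 78/6 = 13.
1: (18 − 13)²/13 = 25/13 = 1.9231
2: (14 − 13)²/13 = 1/13 = 0.0769
3: (8 − 13)²/13 = 25/13 = 1.9231
4: (4 − 13)²/13 = 81/13 = 6.2308
5: (29 − 13)²/13 = 256/13 = 19.6923
6: (5 − 13)²/13 = 64/13 = 4.9231
Sum = 34.769

34.769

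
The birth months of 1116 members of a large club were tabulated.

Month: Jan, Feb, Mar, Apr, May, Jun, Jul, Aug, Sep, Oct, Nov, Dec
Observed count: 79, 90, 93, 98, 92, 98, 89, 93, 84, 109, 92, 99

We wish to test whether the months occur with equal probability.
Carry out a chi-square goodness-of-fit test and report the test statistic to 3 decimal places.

6.946

Under H₀ each category has probability 1/12, so each expected count is 1116/12 = 93.
cat         O        E   (O−E)²/E
Jan        79       93     2.1075
Feb        90       93     0.0968
Mar        93       93     0.0000
Apr        98       93     0.2688
May        92       93     0.0108
Jun        98       93     0.2688
Jul        89       93     0.1720
Aug        93       93     0.0000
Sep        84       93     0.8710
Oct       109       93     2.7527
Nov        92       93     0.0108
Dec        99       93     0.3871
Sum = 6.946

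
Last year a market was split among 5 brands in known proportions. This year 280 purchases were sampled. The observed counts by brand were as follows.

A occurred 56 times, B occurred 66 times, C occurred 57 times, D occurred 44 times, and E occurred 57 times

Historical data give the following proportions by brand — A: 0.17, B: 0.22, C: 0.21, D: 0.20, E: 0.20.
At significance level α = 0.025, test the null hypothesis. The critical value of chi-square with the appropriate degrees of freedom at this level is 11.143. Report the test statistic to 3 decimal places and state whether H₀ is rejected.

4.441; do not reject

Expected counts E_i = n·p_i: 280×0.17 = 47.6, 280×0.22 = 61.6, 280×0.21 = 58.8, 280×0.20 = 56, 280×0.20 = 56.
cat         O        E   (O−E)²/E
A          56     47.6     1.4824
B          66     61.6     0.3143
C          57     58.8     0.0551
D          44       56     2.5714
E          57       56     0.0179
Sum = 4.441
df = 4. Since 4.441 < 11.143, we do not reject H₀.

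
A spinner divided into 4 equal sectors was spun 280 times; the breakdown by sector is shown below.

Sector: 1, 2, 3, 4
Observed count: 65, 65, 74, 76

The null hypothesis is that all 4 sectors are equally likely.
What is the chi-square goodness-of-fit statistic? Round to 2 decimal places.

Under H₀ each category has probability 1/4, so each expected count is 280/4 = 70.
1: (65 − 70)²/70 = 25/70 = 0.357
2: (65 − 70)²/70 = 25/70 = 0.357
3: (74 − 70)²/70 = 16/70 = 0.229
4: (76 − 70)²/70 = 36/70 = 0.514
Sum = 1.46

1.46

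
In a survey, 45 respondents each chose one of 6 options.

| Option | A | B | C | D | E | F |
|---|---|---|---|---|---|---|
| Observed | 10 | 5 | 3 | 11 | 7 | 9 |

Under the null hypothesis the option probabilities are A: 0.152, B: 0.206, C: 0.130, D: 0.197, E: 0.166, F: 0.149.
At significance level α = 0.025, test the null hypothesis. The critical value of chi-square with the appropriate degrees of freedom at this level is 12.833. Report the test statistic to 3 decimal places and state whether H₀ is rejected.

Expected counts E_i = n·p_i: 45×0.152 = 6.84, 45×0.206 = 9.27, 45×0.130 = 5.85, 45×0.197 = 8.865, 45×0.166 = 7.47, 45×0.149 = 6.705.
A: (10 − 6.84)²/6.84 = 9.9856/6.84 = 1.4599
B: (5 − 9.27)²/9.27 = 18.2329/9.27 = 1.9669
C: (3 − 5.85)²/5.85 = 8.1225/5.85 = 1.3885
D: (11 − 8.865)²/8.865 = 4.558225/8.865 = 0.5142
E: (7 − 7.47)²/7.47 = 0.2209/7.47 = 0.0296
F: (9 − 6.705)²/6.705 = 5.267025/6.705 = 0.7855
Sum = 6.145
df = 5. Since 6.145 < 12.833, we do not reject H₀.

6.145; do not reject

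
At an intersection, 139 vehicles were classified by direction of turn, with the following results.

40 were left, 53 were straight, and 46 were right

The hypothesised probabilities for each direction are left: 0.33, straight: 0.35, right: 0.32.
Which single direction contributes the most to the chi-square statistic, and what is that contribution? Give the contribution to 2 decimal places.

Expected counts E_i = n·p_i: 139×0.33 = 45.87, 139×0.35 = 48.65, 139×0.32 = 44.48.
cat           O        E   (O−E)²/E
left         40    45.87      0.751
straight     53    48.65      0.389
right        46    44.48      0.052
The largest term is for left: 0.75.

left, 0.75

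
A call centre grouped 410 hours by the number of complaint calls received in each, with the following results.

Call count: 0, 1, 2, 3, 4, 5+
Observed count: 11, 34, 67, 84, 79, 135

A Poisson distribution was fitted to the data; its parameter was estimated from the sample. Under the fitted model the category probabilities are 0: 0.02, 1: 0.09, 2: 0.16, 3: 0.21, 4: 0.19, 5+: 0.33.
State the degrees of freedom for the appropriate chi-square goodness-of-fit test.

4

There are k = 6 categories and 1 parameter estimated from the data, so df = 6 − 1 − 1 = 4.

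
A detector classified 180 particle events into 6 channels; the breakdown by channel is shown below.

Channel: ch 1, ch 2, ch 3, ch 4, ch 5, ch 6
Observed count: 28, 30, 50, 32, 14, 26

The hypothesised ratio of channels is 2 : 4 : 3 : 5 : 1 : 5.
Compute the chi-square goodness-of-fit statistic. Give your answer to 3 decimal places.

Ratio total = 20. Expected counts: 180×2/20 = 18, 180×4/20 = 36, 180×3/20 = 27, 180×5/20 = 45, 180×1/20 = 9, 180×5/20 = 45.
cat         O        E   (O−E)²/E
ch 1       28       18     5.5556
ch 2       30       36     1.0000
ch 3       50       27    19.5926
ch 4       32       45     3.7556
ch 5       14        9     2.7778
ch 6       26       45     8.0222
Sum = 40.704

40.704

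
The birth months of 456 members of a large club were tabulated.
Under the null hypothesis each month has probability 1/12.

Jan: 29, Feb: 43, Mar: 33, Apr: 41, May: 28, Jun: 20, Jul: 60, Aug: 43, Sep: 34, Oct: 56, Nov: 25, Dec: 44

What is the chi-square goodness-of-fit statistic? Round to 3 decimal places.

Under H₀ each category has probability 1/12, so each expected count is 456/12 = 38.
Jan: (29 − 38)²/38 = 81/38 = 2.1316
Feb: (43 − 38)²/38 = 25/38 = 0.6579
Mar: (33 − 38)²/38 = 25/38 = 0.6579
Apr: (41 − 38)²/38 = 9/38 = 0.2368
May: (28 − 38)²/38 = 100/38 = 2.6316
Jun: (20 − 38)²/38 = 324/38 = 8.5263
Jul: (60 − 38)²/38 = 484/38 = 12.7368
Aug: (43 − 38)²/38 = 25/38 = 0.6579
Sep: (34 − 38)²/38 = 16/38 = 0.4211
Oct: (56 − 38)²/38 = 324/38 = 8.5263
Nov: (25 − 38)²/38 = 169/38 = 4.4474
Dec: (44 − 38)²/38 = 36/38 = 0.9474
Sum = 42.579

42.579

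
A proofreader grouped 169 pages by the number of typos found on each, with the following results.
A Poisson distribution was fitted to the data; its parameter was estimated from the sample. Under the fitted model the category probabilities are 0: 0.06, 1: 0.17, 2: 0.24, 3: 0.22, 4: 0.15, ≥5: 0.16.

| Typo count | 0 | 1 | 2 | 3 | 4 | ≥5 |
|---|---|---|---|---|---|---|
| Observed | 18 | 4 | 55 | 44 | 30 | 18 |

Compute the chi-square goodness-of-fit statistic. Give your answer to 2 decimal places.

37.65

Expected counts E_i = n·p_i: 169×0.06 = 10.14, 169×0.17 = 28.73, 169×0.24 = 40.56, 169×0.22 = 37.18, 169×0.15 = 25.35, 169×0.16 = 27.04.
χ² = (18−10.14)²/10.14 + (4−28.73)²/28.73 + (55−40.56)²/40.56 + (44−37.18)²/37.18 + (30−25.35)²/25.35 + (18−27.04)²/27.04
   = 6.093 + 21.287 + 5.141 + 1.251 + 0.853 + 3.022
Sum = 37.65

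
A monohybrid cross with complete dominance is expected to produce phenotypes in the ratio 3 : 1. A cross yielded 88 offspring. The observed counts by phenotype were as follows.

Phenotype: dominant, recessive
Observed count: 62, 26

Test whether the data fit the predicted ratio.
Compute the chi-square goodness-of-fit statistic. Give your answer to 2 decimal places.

Ratio total = 4. Expected counts: 88×3/4 = 66, 88×1/4 = 22.
cat            O        E   (O−E)²/E
dominant      62       66      0.242
recessive     26       22      0.727
Sum = 0.97

0.97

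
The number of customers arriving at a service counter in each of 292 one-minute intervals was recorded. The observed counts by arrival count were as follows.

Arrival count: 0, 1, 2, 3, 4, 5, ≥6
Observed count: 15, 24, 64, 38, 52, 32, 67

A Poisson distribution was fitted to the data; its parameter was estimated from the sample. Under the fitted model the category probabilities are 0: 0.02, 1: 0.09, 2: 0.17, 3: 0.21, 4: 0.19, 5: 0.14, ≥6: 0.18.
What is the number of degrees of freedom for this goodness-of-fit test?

5

There are k = 7 categories and 1 parameter estimated from the data, so df = 7 − 1 − 1 = 5.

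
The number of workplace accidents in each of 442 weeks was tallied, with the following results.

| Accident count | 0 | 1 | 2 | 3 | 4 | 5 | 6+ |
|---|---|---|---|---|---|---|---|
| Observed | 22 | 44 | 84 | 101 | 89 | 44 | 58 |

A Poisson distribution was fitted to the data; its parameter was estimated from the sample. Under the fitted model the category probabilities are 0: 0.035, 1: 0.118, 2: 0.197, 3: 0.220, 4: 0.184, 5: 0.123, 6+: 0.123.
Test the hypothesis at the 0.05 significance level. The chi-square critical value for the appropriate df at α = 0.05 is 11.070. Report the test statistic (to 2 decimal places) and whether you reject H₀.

7.23; do not reject

Expected counts E_i = n·p_i: 442×0.035 = 15.47, 442×0.118 = 52.156, 442×0.197 = 87.074, 442×0.220 = 97.24, 442×0.184 = 81.328, 442×0.123 = 54.366, 442×0.123 = 54.366.
cat         O        E   (O−E)²/E
0          22    15.47      2.756
1          44   52.156      1.275
2          84   87.074      0.109
3         101    97.24      0.145
4          89   81.328      0.724
5          44   54.366      1.976
6+         58   54.366      0.243
Sum = 7.23
df = 5. Since 7.23 < 11.070, we do not reject H₀.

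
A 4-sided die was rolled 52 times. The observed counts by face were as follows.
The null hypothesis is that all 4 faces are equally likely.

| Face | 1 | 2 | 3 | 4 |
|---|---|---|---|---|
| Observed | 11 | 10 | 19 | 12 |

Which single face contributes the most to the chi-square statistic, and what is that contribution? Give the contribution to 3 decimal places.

Under H₀ each category has probability 1/4, so each expected count is 52/4 = 13.
1: (11 − 13)²/13 = 4/13 = 0.3077
2: (10 − 13)²/13 = 9/13 = 0.6923
3: (19 − 13)²/13 = 36/13 = 2.7692
4: (12 − 13)²/13 = 1/13 = 0.0769
The largest term is for 3: 2.769.

3, 2.769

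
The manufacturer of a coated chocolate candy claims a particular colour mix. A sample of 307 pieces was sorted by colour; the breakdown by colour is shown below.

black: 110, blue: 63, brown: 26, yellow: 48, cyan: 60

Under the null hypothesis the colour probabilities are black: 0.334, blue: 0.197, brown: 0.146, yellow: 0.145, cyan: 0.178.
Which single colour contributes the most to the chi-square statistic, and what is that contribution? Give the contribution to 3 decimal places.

Expected counts E_i = n·p_i: 307×0.334 = 102.538, 307×0.197 = 60.479, 307×0.146 = 44.822, 307×0.145 = 44.515, 307×0.178 = 54.646.
cat         O        E   (O−E)²/E
black     110  102.538     0.5430
blue       63   60.479     0.1051
brown      26   44.822     7.9039
yellow     48   44.515     0.2728
cyan       60   54.646     0.5246
The largest term is for brown: 7.904.

brown, 7.904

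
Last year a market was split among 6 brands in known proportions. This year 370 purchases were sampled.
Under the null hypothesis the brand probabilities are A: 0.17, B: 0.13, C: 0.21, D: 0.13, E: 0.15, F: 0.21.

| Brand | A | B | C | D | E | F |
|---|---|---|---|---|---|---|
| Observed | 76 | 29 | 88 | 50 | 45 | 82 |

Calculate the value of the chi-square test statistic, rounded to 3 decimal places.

Expected counts E_i = n·p_i: 370×0.17 = 62.9, 370×0.13 = 48.1, 370×0.21 = 77.7, 370×0.13 = 48.1, 370×0.15 = 55.5, 370×0.21 = 77.7.
χ² = (76−62.9)²/62.9 + (29−48.1)²/48.1 + (88−77.7)²/77.7 + (50−48.1)²/48.1 + (45−55.5)²/55.5 + (82−77.7)²/77.7
   = 2.7283 + 7.5844 + 1.3654 + 0.0751 + 1.9865 + 0.2380
Sum = 13.978

13.978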